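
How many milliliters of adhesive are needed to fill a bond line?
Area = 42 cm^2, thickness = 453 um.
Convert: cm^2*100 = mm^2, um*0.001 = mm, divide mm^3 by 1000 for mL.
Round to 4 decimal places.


= (42 * 100) * (453 * 0.001) / 1000
= 1.9026 mL

1.9026


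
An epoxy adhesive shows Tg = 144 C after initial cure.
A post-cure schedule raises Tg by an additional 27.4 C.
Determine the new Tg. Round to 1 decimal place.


New Tg = 144 + 27.4
= 171.4 C

171.4


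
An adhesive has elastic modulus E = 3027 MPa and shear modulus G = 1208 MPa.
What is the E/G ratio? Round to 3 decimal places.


E/G = 3027 / 1208 = 2.506

2.506


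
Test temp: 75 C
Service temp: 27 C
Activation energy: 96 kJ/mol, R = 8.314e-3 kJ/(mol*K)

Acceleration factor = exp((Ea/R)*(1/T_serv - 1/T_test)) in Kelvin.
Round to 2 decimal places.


AF = exp((96/0.008314)*(1/300.15 - 1/348.15))
= 201.13

201.13


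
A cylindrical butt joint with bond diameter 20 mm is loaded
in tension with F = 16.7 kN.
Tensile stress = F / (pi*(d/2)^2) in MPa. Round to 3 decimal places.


Area = pi * (20/2)^2 = 314.1593 mm^2
Stress = 16.7*1000 / 314.1593
= 53.158 MPa

53.158


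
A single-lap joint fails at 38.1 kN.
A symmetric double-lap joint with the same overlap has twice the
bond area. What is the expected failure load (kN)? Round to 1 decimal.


Double-lap load = 2 * 38.1 = 76.2 kN

76.2


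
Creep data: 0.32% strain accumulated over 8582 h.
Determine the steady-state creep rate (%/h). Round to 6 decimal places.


Rate = 0.32 / 8582 = 0.000037 %/h

0.000037


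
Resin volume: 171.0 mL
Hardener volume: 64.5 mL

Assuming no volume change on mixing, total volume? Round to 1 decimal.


V_total = 171.0 + 64.5 = 235.5 mL

235.5


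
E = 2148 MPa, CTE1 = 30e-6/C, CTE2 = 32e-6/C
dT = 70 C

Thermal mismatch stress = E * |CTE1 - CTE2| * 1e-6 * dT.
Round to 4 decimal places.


= 2148 * 2e-6 * 70
= 0.3007 MPa

0.3007


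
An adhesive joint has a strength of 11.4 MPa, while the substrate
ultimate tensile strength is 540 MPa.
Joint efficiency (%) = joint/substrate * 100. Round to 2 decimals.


Efficiency = 11.4 / 540 * 100
= 2.11%

2.11


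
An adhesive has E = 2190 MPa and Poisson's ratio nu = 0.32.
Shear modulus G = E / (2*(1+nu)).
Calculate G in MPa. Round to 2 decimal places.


G = 2190 / (2*(1+0.32))
= 2190 / 2.64
= 829.55 MPa

829.55


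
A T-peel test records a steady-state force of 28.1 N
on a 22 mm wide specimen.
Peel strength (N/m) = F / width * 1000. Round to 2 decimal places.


Peel strength = 28.1 / 22 * 1000
= 1277.27 N/m

1277.27


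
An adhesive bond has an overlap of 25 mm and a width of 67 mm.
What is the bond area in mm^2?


Bond area = overlap * width
= 25 * 67
= 1675 mm^2

1675


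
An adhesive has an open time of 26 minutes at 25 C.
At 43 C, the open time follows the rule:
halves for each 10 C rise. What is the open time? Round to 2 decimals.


Factor = 2^((43-25)/10) = 3.4822
Open time = 26 / 3.4822 = 7.47 min

7.47


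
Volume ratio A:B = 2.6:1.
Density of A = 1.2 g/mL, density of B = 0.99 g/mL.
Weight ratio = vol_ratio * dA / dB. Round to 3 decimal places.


Wt ratio = 2.6 * 1.2 / 0.99
= 3.152

3.152


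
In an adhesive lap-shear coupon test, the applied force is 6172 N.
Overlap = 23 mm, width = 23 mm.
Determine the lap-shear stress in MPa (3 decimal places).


stress = F / (overlap * width)
= 6172 / (23 * 23)
= 11.667 MPa

11.667


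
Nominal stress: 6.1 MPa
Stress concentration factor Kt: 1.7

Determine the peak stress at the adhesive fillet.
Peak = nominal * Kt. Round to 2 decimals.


Peak stress = 6.1 * 1.7
= 10.37 MPa

10.37


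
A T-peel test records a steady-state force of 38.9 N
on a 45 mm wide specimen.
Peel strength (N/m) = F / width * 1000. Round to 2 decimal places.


Peel strength = 38.9 / 45 * 1000
= 864.44 N/m

864.44


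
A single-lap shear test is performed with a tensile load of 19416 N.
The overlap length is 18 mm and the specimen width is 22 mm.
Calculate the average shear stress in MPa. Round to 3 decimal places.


Shear stress = F / (overlap * width)
= 19416 / (18 * 22)
= 19416 / 396
= 49.030 MPa

49.030


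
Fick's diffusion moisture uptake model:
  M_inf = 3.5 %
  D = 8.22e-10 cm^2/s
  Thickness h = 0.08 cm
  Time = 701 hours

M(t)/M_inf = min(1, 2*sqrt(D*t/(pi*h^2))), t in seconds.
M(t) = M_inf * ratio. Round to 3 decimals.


t_sec = 701 * 3600 = 2523600
ratio = 2*sqrt(8.22e-10*2523600/(pi*0.08^2))
= min(1, 0.642408)
= 0.642408
M(t) = 3.5 * 0.642408 = 2.248 %

2.248


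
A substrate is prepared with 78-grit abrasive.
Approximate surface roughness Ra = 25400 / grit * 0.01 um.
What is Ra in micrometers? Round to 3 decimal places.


Ra = 25400 / 78 * 0.01 = 3.256 um

3.256


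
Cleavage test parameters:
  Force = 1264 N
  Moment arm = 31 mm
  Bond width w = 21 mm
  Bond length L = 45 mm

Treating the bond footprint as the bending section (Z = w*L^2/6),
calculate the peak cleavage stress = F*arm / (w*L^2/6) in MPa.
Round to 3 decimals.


M = 1264 * 31 = 39184 N*mm
Z = 21 * 45^2 / 6 = 42525 / 6 mm^3
sigma = M / Z = 6 * 39184 / 42525 = 235104 / 42525
= 5.529 MPa

5.529


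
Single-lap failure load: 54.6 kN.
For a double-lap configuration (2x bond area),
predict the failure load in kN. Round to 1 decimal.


Failure load = 54.6 * 2 = 109.2 kN

109.2


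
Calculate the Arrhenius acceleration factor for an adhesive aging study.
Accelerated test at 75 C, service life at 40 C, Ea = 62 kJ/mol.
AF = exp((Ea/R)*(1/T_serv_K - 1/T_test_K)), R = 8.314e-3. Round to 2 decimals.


T_test = 348.15 K, T_serv = 313.15 K
Ea/R = 62 / 0.008314 = 7457.30
AF = exp(7457.30 * (1/313.15 - 1/348.15))
= 10.96

10.96


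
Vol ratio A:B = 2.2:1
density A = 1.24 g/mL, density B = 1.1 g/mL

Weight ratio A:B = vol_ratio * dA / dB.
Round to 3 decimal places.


Weight ratio = 2.2 * 1.24 / 1.1
= 2.480

2.480


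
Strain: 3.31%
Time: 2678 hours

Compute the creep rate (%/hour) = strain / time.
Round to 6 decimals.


Creep rate = 3.31 / 2678
= 0.001236 %/h

0.001236


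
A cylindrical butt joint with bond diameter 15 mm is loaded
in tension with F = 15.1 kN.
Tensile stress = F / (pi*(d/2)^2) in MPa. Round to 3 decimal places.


Area = pi * (15/2)^2 = 176.7146 mm^2
Stress = 15.1*1000 / 176.7146
= 85.449 MPa

85.449


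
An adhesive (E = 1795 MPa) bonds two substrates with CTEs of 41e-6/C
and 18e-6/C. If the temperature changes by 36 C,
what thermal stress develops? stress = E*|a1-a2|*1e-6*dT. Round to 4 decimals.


Stress = 1795 * |41 - 18| * 1e-6 * 36
= 1.4863 MPa

1.4863


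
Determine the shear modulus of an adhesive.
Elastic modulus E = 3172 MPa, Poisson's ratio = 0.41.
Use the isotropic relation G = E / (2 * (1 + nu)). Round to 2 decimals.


G = 3172 / (2*(1+0.41)) = 3172 / 2.82
= 1124.82 MPa

1124.82


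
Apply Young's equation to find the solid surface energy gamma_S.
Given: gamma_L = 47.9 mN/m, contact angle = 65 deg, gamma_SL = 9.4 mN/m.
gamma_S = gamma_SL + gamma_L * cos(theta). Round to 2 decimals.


theta_rad = 65 * pi/180 = 1.134464
gamma_S = 9.4 + 47.9 * cos(1.134464)
= 29.64 mN/m

29.64


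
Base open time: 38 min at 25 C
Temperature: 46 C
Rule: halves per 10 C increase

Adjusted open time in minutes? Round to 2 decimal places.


Acceleration = 2^((46-25)/10) = 4.2871
Open time = 38 / 4.2871 = 8.86 min

8.86


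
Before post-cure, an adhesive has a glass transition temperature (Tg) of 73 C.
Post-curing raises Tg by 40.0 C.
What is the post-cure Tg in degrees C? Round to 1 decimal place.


Tg_post = Tg_base + delta_Tg
= 73 + 40.0
= 113.0 C

113.0


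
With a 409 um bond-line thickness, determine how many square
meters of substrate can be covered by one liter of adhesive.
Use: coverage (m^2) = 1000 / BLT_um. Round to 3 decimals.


Coverage = 1000 / 409 = 2.445 m^2

2.445


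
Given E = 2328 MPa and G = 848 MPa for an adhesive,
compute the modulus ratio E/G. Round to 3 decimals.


E/G ratio = 2328 / 848 = 2.745

2.745


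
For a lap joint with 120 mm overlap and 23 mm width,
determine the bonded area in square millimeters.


Area = 120 * 23 = 2760 mm^2

2760


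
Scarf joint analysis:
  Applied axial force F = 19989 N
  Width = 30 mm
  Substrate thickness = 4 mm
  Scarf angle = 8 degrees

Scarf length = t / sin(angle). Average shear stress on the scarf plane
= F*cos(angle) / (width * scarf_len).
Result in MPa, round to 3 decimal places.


Scarf length = 4 / sin(8 deg) = 28.7412 mm
cos(8 deg) = 0.990268
Shear = 19989 * 0.990268 / (30 * 28.7412)
= 22.957 MPa

22.957


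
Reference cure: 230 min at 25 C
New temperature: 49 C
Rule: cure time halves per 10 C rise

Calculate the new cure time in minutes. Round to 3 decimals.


factor = 2^((49-25)/10) = 5.2780
t_new = 230 / 5.2780 = 43.577 min

43.577


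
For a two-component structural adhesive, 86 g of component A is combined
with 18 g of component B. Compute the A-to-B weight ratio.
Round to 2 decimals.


Weight ratio A:B = 86 / 18
= 4.78

4.78


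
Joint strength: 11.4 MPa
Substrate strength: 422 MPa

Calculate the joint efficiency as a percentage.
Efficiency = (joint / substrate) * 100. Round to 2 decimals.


Efficiency = (11.4 / 422) * 100 = 2.70%

2.70


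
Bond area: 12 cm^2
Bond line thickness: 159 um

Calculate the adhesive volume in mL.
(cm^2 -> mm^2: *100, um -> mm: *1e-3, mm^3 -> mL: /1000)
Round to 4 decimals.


V = 12*100 * 159*1e-3 / 1000
= 0.1908 mL

0.1908


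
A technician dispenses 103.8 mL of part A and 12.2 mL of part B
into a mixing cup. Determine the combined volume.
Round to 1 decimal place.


Combined volume = 103.8 + 12.2
= 116.0 mL

116.0


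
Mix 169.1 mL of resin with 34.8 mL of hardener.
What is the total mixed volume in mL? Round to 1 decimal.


Total = 169.1 + 34.8 = 203.9 mL

203.9


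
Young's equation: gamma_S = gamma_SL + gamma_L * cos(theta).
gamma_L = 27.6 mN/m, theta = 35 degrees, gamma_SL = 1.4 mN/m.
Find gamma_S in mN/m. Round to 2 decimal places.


cos(35 deg) = 0.819152
gamma_S = 1.4 + 27.6 * 0.819152
= 24.01 mN/m

24.01


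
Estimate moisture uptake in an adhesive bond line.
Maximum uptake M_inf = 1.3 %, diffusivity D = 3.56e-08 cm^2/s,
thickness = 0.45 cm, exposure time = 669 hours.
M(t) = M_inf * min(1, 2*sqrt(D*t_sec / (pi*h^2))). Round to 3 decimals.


Convert time: 669 h = 2408400 s
ratio = min(1, 2*sqrt(3.56e-08*2408400/(pi*0.45^2)))
= 0.734230
M(t) = 1.3 * 0.734230 = 0.954%

0.954


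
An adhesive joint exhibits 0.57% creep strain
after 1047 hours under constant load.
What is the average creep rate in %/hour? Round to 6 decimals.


Creep rate = strain / time
= 0.57 / 1047
= 0.000544 %/h

0.000544


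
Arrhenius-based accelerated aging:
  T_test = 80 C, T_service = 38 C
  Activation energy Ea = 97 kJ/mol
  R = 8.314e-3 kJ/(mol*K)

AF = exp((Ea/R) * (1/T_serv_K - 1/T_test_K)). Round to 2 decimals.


T_test_K = 353.15, T_serv_K = 311.15
AF = exp((97/8.314e-3) * (1/311.15 - 1/353.15))
= 86.44

86.44


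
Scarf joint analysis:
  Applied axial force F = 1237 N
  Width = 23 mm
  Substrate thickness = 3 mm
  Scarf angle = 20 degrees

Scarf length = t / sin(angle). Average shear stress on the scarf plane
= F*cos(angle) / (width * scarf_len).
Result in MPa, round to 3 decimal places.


Scarf length = 3 / sin(20 deg) = 8.7714 mm
cos(20 deg) = 0.939693
Shear = 1237 * 0.939693 / (23 * 8.7714)
= 5.762 MPa

5.762


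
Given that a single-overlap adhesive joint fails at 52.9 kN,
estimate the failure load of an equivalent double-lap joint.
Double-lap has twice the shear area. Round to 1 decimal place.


Double-lap factor = 2
Expected load = 52.9 * 2 = 105.8 kN

105.8


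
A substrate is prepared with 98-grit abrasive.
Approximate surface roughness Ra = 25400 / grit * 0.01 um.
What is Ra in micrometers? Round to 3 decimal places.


Ra = 25400 / 98 * 0.01 = 2.592 um

2.592


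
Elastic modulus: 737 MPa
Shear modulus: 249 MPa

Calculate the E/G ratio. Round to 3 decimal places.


E / G = 737 / 249 = 2.960

2.960


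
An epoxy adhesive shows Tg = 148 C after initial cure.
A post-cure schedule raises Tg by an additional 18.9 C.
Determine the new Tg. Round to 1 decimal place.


New Tg = 148 + 18.9
= 166.9 C

166.9


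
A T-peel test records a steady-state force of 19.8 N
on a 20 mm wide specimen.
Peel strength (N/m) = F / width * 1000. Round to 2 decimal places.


Peel strength = 19.8 / 20 * 1000
= 990.00 N/m

990.00


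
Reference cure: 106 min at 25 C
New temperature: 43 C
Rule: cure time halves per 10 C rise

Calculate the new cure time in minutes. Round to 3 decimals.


factor = 2^((43-25)/10) = 3.4822
t_new = 106 / 3.4822 = 30.441 min

30.441


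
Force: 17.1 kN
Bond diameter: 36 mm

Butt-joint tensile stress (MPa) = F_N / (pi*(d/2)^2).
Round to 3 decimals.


F_N = 17.1 * 1000 = 17100.0 N
A = pi*(18.0)^2 = 1017.8760 mm^2
stress = 17100.0 / 1017.8760 = 16.800 MPa

16.800


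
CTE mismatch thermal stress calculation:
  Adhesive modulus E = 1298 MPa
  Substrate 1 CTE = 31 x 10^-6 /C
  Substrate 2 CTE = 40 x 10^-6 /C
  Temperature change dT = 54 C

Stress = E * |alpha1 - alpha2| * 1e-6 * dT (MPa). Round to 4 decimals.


delta_alpha = |31 - 40| = 9 x 10^-6/C
Stress = 1298 * 9e-6 * 54
= 0.6308 MPa

0.6308


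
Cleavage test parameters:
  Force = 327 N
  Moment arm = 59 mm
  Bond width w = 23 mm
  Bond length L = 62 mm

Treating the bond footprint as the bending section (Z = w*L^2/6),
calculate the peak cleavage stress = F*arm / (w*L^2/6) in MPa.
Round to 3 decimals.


M = 327 * 59 = 19293 N*mm
Z = 23 * 62^2 / 6 = 88412 / 6 mm^3
sigma = M / Z = 6 * 19293 / 88412 = 115758 / 88412
= 1.309 MPa

1.309


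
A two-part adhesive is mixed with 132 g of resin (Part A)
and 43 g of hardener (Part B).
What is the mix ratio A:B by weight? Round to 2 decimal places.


Mix ratio = mass_A / mass_B
= 132 / 43
= 3.07

3.07


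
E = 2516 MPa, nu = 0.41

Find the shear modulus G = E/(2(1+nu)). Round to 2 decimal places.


G = 2516 / (2 * 1.41)
= 892.20 MPa

892.20


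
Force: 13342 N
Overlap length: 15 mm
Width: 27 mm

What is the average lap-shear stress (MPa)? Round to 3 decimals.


Average shear stress = F / (overlap * width)
= 13342 / (15 * 27)
= 32.943 MPa

32.943


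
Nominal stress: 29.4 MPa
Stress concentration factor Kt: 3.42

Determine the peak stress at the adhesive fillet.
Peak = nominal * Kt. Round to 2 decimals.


Peak stress = 29.4 * 3.42
= 100.55 MPa

100.55


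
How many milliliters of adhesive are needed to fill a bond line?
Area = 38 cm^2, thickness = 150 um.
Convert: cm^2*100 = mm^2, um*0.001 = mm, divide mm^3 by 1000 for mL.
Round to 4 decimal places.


= (38 * 100) * (150 * 0.001) / 1000
= 0.5700 mL

0.5700


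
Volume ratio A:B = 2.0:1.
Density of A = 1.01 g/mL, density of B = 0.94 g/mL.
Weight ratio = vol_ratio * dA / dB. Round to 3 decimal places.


Wt ratio = 2.0 * 1.01 / 0.94
= 2.149

2.149


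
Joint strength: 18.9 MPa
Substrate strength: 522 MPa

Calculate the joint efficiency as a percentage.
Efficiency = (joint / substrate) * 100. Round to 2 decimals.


Efficiency = (18.9 / 522) * 100 = 3.62%

3.62


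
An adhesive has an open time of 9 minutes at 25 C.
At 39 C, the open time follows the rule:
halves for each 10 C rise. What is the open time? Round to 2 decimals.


Factor = 2^((39-25)/10) = 2.6390
Open time = 9 / 2.6390 = 3.41 min

3.41


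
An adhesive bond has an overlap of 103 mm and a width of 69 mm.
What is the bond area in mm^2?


Bond area = overlap * width
= 103 * 69
= 7107 mm^2

7107


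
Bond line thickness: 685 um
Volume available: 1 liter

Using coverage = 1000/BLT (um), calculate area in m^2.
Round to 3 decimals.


1 L = 1e6 mm^3, thickness = 685 um = 0.685 mm
Area = 1e6 / 0.685 mm^2 = (1e6 / 0.685) / 1e6 m^2 = 1000 / 685 m^2
= 1.460 m^2

1.460


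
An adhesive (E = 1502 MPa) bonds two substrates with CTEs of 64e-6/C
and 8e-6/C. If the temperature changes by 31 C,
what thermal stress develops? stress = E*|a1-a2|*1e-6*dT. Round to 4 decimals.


Stress = 1502 * |64 - 8| * 1e-6 * 31
= 2.6075 MPa

2.6075


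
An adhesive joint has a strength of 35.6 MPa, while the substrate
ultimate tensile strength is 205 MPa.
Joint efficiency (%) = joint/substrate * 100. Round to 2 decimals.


Efficiency = 35.6 / 205 * 100
= 17.37%

17.37


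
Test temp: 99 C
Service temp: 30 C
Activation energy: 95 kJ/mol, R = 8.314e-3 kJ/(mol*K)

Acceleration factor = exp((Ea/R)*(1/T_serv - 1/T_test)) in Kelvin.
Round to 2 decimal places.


AF = exp((95/0.008314)*(1/303.15 - 1/372.15))
= 1084.15

1084.15


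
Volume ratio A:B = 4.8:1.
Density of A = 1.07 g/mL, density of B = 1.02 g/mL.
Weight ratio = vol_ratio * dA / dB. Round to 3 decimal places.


Wt ratio = 4.8 * 1.07 / 1.02
= 5.035

5.035


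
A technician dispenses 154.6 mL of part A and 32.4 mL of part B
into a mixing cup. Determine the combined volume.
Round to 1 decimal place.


Combined volume = 154.6 + 32.4
= 187.0 mL

187.0


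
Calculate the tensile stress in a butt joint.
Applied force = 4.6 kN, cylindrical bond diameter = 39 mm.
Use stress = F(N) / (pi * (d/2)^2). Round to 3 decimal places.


A = pi * 19.5^2 = 1194.5906 mm^2
sigma = 4600.0 / 1194.5906 = 3.851 MPa

3.851


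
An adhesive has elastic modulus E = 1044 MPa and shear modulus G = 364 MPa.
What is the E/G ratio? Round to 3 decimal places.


E/G = 1044 / 364 = 2.868

2.868


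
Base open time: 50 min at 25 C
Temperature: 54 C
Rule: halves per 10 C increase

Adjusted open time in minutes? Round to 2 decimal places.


Acceleration = 2^((54-25)/10) = 7.4643
Open time = 50 / 7.4643 = 6.70 min

6.70


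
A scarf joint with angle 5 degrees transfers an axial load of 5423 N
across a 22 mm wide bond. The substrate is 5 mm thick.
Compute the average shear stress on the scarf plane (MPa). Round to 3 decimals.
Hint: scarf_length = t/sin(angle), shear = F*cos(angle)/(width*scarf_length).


scarf_length = 5 / sin(5 deg) = 57.3686 mm
cos(5 deg) = 0.996195
shear stress = 5423 * 0.996195 / (22 * 57.3686)
= 4.280 MPa

4.280


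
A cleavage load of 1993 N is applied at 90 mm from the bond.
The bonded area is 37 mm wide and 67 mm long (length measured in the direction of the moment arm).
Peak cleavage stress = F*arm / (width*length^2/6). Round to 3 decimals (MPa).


Moment = 1993 * 90 = 179370 N*mm
Section modulus = 37 * 4489 / 6 = 166093 / 6 mm^3
Stress = 179370 / (166093 / 6) = 1076220 / 166093
= 6.480 MPa

6.480


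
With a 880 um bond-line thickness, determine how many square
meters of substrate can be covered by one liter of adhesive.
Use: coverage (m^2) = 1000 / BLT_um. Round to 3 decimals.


Coverage = 1000 / 880 = 1.136 m^2

1.136


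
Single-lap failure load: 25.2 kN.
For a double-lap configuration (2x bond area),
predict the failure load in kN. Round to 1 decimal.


Failure load = 25.2 * 2 = 50.4 kN

50.4


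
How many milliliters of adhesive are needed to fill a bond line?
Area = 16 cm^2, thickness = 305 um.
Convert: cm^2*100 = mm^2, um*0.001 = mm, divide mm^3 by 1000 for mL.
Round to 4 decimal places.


= (16 * 100) * (305 * 0.001) / 1000
= 0.4880 mL

0.4880


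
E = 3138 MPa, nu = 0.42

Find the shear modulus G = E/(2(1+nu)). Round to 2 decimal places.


G = 3138 / (2 * 1.42)
= 1104.93 MPa

1104.93


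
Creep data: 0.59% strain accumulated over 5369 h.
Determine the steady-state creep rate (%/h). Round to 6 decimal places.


Rate = 0.59 / 5369 = 0.000110 %/h

0.000110


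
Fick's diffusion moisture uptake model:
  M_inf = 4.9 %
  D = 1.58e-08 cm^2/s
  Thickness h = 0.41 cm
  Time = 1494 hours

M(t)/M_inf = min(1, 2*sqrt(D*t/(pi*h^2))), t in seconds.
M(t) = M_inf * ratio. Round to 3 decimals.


t_sec = 1494 * 3600 = 5378400
ratio = 2*sqrt(1.58e-08*5378400/(pi*0.41^2))
= min(1, 0.802281)
= 0.802281
M(t) = 4.9 * 0.802281 = 3.931 %

3.931


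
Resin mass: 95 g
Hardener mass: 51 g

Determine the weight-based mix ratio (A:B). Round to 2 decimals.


Ratio = 95 / 51 = 1.86

1.86


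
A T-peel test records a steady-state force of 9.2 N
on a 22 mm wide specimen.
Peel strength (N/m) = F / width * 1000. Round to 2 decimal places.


Peel strength = 9.2 / 22 * 1000
= 418.18 N/m

418.18


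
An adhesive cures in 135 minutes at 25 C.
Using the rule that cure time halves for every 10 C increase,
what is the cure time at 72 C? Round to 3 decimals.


Factor = 2^((72 - 25) / 10) = 25.9921
Cure time = 135 / 25.9921
= 5.194 minutes

5.194


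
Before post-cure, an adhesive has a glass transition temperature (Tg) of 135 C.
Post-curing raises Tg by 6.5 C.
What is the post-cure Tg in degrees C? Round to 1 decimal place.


Tg_post = Tg_base + delta_Tg
= 135 + 6.5
= 141.5 C

141.5


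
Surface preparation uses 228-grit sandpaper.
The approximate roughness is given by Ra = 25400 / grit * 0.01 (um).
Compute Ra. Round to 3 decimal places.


Ra = 25400 / 228 * 0.01
= 254 / 228
= 1.114 um

1.114


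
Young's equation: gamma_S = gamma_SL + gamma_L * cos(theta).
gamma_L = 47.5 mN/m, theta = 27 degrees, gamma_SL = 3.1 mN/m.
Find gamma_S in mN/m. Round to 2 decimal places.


cos(27 deg) = 0.891007
gamma_S = 3.1 + 47.5 * 0.891007
= 45.42 mN/m

45.42


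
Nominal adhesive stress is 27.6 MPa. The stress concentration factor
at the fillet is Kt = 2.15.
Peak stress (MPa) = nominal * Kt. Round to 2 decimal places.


Peak = 27.6 * 2.15 = 59.34 MPa

59.34


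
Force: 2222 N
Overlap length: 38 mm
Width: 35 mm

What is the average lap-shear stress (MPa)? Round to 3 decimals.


Average shear stress = F / (overlap * width)
= 2222 / (38 * 35)
= 1.671 MPa

1.671


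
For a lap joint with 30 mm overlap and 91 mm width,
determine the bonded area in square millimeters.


Area = 30 * 91 = 2730 mm^2

2730


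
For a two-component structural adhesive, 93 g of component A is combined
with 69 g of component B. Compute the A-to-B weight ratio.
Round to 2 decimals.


Weight ratio A:B = 93 / 69
= 1.35

1.35


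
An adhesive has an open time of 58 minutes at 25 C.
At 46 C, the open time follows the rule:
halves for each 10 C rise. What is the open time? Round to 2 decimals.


Factor = 2^((46-25)/10) = 4.2871
Open time = 58 / 4.2871 = 13.53 min

13.53


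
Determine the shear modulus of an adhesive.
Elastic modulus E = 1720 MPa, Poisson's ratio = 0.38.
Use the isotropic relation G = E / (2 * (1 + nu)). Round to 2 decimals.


G = 1720 / (2*(1+0.38)) = 1720 / 2.76
= 623.19 MPa

623.19


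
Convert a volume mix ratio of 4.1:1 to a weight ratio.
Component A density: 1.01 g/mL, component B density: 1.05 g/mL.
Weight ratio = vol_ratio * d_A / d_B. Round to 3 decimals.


= 4.1 * 1.01 / 1.05 = 3.944

3.944


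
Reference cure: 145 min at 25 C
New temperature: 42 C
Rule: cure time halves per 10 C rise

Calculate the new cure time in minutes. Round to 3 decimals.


factor = 2^((42-25)/10) = 3.2490
t_new = 145 / 3.2490 = 44.629 min

44.629


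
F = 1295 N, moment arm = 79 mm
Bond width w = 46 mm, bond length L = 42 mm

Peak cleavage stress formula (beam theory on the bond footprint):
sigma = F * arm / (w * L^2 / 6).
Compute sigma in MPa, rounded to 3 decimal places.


sigma = (1295 * 79) / (46 * 1764 / 6)
= 102305 * 6 / 81144
= 613830 / 81144
= 7.565 MPa

7.565


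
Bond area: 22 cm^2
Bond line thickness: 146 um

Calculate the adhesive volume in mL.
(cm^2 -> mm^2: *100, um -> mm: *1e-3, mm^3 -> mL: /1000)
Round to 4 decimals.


V = 22*100 * 146*1e-3 / 1000
= 0.3212 mL

0.3212


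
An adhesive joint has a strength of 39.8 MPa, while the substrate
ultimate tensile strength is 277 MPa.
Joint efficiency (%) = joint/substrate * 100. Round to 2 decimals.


Efficiency = 39.8 / 277 * 100
= 14.37%

14.37


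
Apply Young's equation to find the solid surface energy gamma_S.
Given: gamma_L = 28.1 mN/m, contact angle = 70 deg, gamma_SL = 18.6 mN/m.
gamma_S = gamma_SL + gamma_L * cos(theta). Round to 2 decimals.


theta_rad = 70 * pi/180 = 1.221730
gamma_S = 18.6 + 28.1 * cos(1.221730)
= 28.21 mN/m

28.21


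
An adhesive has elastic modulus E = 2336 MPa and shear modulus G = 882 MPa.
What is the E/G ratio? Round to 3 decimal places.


E/G = 2336 / 882 = 2.649

2.649


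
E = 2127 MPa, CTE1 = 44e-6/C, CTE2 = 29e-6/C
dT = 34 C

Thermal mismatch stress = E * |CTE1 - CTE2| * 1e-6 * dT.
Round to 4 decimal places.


= 2127 * 15e-6 * 34
= 1.0848 MPa

1.0848


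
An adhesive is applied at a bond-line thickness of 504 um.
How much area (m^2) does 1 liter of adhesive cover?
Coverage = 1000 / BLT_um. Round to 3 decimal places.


Coverage = 1000 / 504 = 1.984 m^2

1.984


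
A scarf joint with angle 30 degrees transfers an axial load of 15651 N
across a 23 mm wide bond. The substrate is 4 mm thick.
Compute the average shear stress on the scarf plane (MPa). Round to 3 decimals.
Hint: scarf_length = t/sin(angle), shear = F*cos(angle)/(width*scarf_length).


scarf_length = 4 / sin(30 deg) = 8.0000 mm
cos(30 deg) = 0.866025
shear stress = 15651 * 0.866025 / (23 * 8.0000)
= 73.664 MPa

73.664


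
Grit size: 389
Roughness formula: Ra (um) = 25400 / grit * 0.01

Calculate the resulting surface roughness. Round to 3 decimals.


Ra = 25400 / 389 * 0.01
= 0.653 um

0.653


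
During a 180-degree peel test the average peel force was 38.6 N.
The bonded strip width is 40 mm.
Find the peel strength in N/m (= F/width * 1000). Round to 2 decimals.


Peel strength = F/width * 1000
= 38.6 / 40 * 1000
= 965.00 N/m

965.00


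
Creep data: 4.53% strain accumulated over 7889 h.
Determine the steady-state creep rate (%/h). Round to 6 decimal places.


Rate = 4.53 / 7889 = 0.000574 %/h

0.000574


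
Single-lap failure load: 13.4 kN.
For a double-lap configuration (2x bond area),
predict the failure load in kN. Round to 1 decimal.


Failure load = 13.4 * 2 = 26.8 kN

26.8


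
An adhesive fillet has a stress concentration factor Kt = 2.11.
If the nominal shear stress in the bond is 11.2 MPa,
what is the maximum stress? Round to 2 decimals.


Max stress = 11.2 * 2.11 = 23.63 MPa

23.63


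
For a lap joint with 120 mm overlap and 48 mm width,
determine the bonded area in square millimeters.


Area = 120 * 48 = 5760 mm^2

5760


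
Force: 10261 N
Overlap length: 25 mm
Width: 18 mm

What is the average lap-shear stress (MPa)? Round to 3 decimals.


Average shear stress = F / (overlap * width)
= 10261 / (25 * 18)
= 22.802 MPa

22.802


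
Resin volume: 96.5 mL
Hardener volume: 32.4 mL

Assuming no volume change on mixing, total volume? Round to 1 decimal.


V_total = 96.5 + 32.4 = 128.9 mL

128.9


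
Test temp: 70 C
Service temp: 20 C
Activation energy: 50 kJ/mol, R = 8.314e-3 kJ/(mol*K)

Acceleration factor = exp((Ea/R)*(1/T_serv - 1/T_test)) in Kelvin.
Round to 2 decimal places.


AF = exp((50/0.008314)*(1/293.15 - 1/343.15))
= 19.87

19.87


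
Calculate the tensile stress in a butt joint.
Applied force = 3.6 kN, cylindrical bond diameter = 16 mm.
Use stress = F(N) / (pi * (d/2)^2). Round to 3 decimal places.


A = pi * 8.0^2 = 201.0619 mm^2
sigma = 3600.0 / 201.0619 = 17.905 MPa

17.905


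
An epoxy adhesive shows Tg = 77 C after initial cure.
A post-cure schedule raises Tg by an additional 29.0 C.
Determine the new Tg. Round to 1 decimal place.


New Tg = 77 + 29.0
= 106.0 C

106.0


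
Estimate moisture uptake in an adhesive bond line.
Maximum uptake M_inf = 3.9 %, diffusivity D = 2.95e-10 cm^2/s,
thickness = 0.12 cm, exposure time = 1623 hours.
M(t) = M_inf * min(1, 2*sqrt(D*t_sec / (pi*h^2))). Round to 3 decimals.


Convert time: 1623 h = 5842800 s
ratio = min(1, 2*sqrt(2.95e-10*5842800/(pi*0.12^2)))
= 0.390387
M(t) = 3.9 * 0.390387 = 1.523%

1.523


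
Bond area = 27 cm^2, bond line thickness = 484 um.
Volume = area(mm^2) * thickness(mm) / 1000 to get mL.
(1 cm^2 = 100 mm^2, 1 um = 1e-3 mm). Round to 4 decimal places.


area_mm2 = 27 * 100 = 2700
blt_mm = 484 * 1e-3 = 0.484
vol_mm3 = 2700 * 0.484 = 1306.8
vol_mL = 1306.8 / 1000 = 1.3068 mL

1.3068


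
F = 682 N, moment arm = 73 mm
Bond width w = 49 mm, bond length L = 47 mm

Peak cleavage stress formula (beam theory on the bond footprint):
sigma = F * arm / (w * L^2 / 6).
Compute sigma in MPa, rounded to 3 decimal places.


sigma = (682 * 73) / (49 * 2209 / 6)
= 49786 * 6 / 108241
= 298716 / 108241
= 2.760 MPa

2.760


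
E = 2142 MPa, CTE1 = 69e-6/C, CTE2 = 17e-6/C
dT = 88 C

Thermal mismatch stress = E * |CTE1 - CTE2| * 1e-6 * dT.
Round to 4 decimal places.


= 2142 * 52e-6 * 88
= 9.8018 MPa

9.8018


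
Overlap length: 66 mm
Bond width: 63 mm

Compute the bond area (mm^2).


Bond area = 66 * 63 = 4158 mm^2

4158


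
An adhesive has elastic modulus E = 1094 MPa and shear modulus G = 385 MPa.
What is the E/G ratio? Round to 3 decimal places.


E/G = 1094 / 385 = 2.842

2.842


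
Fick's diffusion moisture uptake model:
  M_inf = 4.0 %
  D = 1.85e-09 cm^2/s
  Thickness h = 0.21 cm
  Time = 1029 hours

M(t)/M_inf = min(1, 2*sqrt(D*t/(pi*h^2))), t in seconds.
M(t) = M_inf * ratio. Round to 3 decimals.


t_sec = 1029 * 3600 = 3704400
ratio = 2*sqrt(1.85e-09*3704400/(pi*0.21^2))
= min(1, 0.444816)
= 0.444816
M(t) = 4.0 * 0.444816 = 1.779 %

1.779


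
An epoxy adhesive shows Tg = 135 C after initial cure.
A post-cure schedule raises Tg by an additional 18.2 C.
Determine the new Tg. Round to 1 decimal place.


New Tg = 135 + 18.2
= 153.2 C

153.2


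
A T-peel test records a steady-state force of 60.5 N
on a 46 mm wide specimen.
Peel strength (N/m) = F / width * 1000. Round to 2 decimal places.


Peel strength = 60.5 / 46 * 1000
= 1315.22 N/m

1315.22


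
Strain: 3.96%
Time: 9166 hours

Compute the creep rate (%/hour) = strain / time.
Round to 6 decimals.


Creep rate = 3.96 / 9166
= 0.000432 %/h

0.000432


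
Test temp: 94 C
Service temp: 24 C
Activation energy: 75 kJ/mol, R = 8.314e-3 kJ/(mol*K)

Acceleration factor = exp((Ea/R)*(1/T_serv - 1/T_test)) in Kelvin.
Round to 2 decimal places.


AF = exp((75/0.008314)*(1/297.15 - 1/367.15))
= 326.37

326.37


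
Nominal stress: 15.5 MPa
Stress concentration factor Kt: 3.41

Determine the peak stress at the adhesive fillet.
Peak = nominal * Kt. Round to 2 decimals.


Peak stress = 15.5 * 3.41
= 52.86 MPa

52.86


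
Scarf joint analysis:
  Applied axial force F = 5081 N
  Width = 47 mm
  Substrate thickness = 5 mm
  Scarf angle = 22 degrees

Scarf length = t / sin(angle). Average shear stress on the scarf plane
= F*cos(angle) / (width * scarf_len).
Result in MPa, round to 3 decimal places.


Scarf length = 5 / sin(22 deg) = 13.3473 mm
cos(22 deg) = 0.927184
Shear = 5081 * 0.927184 / (47 * 13.3473)
= 7.510 MPa

7.510


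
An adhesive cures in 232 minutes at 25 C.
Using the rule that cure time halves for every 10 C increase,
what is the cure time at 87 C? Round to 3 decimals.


Factor = 2^((87 - 25) / 10) = 73.5167
Cure time = 232 / 73.5167
= 3.156 minutes

3.156


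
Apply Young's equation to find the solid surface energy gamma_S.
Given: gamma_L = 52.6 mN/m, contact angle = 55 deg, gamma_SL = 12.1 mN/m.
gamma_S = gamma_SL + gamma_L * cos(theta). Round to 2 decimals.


theta_rad = 55 * pi/180 = 0.959931
gamma_S = 12.1 + 52.6 * cos(0.959931)
= 42.27 mN/m

42.27


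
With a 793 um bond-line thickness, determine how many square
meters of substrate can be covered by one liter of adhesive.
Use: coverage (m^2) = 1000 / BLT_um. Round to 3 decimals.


Coverage = 1000 / 793 = 1.261 m^2

1.261


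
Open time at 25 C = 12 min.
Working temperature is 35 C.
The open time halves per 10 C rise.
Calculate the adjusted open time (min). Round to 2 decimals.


factor = 2^((35 - 25) / 10) = 2.0000
ot = 12 / 2.0000 = 6.00 min

6.00


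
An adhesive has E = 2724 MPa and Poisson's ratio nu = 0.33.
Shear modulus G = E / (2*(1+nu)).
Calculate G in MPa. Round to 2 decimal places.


G = 2724 / (2*(1+0.33))
= 2724 / 2.66
= 1024.06 MPa

1024.06


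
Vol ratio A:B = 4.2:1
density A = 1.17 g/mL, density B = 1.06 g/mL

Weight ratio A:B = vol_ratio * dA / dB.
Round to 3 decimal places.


Weight ratio = 4.2 * 1.17 / 1.06
= 4.636

4.636


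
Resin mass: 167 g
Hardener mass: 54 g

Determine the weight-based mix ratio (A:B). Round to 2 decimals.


Ratio = 167 / 54 = 3.09

3.09


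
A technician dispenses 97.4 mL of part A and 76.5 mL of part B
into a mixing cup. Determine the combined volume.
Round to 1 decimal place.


Combined volume = 97.4 + 76.5
= 173.9 mL

173.9


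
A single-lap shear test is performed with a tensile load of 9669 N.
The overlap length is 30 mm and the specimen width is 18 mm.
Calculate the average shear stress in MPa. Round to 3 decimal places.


Shear stress = F / (overlap * width)
= 9669 / (30 * 18)
= 9669 / 540
= 17.906 MPa

17.906


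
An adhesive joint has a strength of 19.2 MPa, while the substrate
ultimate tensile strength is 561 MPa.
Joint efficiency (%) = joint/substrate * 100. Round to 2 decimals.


Efficiency = 19.2 / 561 * 100
= 3.42%

3.42


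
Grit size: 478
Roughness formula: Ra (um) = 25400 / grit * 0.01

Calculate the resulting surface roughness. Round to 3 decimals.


Ra = 25400 / 478 * 0.01
= 0.531 um

0.531


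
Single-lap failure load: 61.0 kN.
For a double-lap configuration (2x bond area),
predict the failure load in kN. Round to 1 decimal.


Failure load = 61.0 * 2 = 122.0 kN

122.0


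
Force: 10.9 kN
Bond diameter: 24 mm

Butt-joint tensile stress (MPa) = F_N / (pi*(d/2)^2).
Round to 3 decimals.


F_N = 10.9 * 1000 = 10900.0 N
A = pi*(12.0)^2 = 452.3893 mm^2
stress = 10900.0 / 452.3893 = 24.094 MPa

24.094


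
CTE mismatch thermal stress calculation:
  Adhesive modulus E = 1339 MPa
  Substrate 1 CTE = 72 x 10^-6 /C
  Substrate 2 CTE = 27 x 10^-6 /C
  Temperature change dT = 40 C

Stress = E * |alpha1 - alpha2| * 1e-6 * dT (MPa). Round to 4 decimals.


delta_alpha = |72 - 27| = 45 x 10^-6/C
Stress = 1339 * 45e-6 * 40
= 2.4102 MPa

2.4102


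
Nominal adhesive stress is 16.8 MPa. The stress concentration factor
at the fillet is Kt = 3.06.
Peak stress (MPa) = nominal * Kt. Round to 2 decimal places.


Peak = 16.8 * 3.06 = 51.41 MPa

51.41


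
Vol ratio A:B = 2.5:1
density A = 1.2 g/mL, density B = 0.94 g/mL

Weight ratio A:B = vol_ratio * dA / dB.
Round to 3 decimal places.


Weight ratio = 2.5 * 1.2 / 0.94
= 3.191

3.191


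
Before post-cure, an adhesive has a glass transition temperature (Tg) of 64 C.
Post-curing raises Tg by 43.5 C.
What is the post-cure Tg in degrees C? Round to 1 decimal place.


Tg_post = Tg_base + delta_Tg
= 64 + 43.5
= 107.5 C

107.5


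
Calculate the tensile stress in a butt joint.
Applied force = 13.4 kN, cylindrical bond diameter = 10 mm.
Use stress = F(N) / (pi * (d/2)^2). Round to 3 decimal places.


A = pi * 5.0^2 = 78.5398 mm^2
sigma = 13400.0 / 78.5398 = 170.614 MPa

170.614


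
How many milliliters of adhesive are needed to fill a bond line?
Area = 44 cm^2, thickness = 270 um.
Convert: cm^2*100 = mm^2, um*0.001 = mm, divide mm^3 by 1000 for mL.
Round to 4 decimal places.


= (44 * 100) * (270 * 0.001) / 1000
= 1.1880 mL

1.1880


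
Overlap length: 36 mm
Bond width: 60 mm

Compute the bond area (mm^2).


Bond area = 36 * 60 = 2160 mm^2

2160


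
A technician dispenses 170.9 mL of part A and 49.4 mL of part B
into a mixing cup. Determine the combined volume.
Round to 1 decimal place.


Combined volume = 170.9 + 49.4
= 220.3 mL

220.3


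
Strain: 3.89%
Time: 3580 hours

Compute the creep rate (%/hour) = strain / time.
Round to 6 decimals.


Creep rate = 3.89 / 3580
= 0.001087 %/h

0.001087


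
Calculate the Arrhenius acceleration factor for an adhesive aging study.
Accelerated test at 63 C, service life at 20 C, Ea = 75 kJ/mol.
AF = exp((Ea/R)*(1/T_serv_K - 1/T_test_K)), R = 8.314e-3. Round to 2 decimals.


T_test = 336.15 K, T_serv = 293.15 K
Ea/R = 75 / 0.008314 = 9020.93
AF = exp(9020.93 * (1/293.15 - 1/336.15))
= 51.23

51.23


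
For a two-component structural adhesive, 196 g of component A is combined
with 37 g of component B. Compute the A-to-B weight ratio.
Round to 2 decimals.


Weight ratio A:B = 196 / 37
= 5.30

5.30


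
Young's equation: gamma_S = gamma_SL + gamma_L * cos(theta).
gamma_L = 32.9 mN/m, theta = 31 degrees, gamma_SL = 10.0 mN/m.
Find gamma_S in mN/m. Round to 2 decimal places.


cos(31 deg) = 0.857167
gamma_S = 10.0 + 32.9 * 0.857167
= 38.20 mN/m

38.20


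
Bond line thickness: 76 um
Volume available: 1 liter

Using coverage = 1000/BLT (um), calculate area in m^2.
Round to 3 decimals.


1 L = 1e6 mm^3, thickness = 76 um = 0.076 mm
Area = 1e6 / 0.076 mm^2 = (1e6 / 0.076) / 1e6 m^2 = 1000 / 76 m^2
= 13.158 m^2

13.158


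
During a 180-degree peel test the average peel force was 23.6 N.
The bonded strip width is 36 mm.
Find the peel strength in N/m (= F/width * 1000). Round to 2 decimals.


Peel strength = F/width * 1000
= 23.6 / 36 * 1000
= 655.56 N/m

655.56


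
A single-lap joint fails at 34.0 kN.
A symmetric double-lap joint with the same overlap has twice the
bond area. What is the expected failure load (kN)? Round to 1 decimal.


Double-lap load = 2 * 34.0 = 68.0 kN

68.0


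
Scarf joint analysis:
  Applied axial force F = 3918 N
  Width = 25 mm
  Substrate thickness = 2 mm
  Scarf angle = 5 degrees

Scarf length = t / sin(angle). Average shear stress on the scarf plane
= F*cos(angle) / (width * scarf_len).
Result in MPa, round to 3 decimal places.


Scarf length = 2 / sin(5 deg) = 22.9474 mm
cos(5 deg) = 0.996195
Shear = 3918 * 0.996195 / (25 * 22.9474)
= 6.804 MPa

6.804


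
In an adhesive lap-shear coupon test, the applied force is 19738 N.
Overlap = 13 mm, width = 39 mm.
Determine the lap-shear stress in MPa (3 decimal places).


stress = F / (overlap * width)
= 19738 / (13 * 39)
= 38.931 MPa

38.931


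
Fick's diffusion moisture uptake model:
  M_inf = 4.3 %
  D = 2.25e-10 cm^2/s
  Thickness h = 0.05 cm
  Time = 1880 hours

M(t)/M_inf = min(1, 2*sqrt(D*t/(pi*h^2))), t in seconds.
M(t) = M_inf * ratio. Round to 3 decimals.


t_sec = 1880 * 3600 = 6768000
ratio = 2*sqrt(2.25e-10*6768000/(pi*0.05^2))
= min(1, 0.880656)
= 0.880656
M(t) = 4.3 * 0.880656 = 3.787 %

3.787


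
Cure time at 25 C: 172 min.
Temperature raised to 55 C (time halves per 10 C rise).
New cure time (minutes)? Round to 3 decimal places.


Acceleration factor = 2^(30/10) = 8.0000
New time = 172 / 8.0000 = 21.500 min

21.500


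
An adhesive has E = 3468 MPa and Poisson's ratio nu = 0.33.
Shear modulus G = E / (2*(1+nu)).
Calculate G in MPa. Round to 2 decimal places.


G = 3468 / (2*(1+0.33))
= 3468 / 2.66
= 1303.76 MPa

1303.76


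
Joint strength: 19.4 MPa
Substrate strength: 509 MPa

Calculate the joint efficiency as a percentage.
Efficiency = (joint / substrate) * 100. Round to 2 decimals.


Efficiency = (19.4 / 509) * 100 = 3.81%

3.81


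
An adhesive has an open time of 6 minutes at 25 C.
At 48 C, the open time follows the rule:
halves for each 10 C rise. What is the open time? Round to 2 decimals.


Factor = 2^((48-25)/10) = 4.9246
Open time = 6 / 4.9246 = 1.22 min

1.22


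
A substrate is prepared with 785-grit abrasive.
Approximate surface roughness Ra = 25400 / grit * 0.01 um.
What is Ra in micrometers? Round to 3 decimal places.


Ra = 25400 / 785 * 0.01 = 0.324 um

0.324


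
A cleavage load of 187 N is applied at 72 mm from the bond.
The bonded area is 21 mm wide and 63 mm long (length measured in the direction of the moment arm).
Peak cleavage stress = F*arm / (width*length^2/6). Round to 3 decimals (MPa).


Moment = 187 * 72 = 13464 N*mm
Section modulus = 21 * 3969 / 6 = 83349 / 6 mm^3
Stress = 13464 / (83349 / 6) = 80784 / 83349
= 0.969 MPa

0.969
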